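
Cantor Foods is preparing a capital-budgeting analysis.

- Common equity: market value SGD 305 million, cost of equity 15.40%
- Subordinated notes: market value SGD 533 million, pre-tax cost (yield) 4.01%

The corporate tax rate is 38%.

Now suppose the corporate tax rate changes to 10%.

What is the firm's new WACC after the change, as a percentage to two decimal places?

7.90%

After the change:
Total capital V = 305 + 533 = 838.
Equity: weight = 305/838 = 0.3640; cost = 15.4%.
Subordinated notes: weight = 533/838 = 0.6360; after-tax cost = 4.01% × (1 − 10%) = 3.6090%.
WACC = 0.3640 × 15.4000% + 0.6360 × 3.6090% = 7.9005%.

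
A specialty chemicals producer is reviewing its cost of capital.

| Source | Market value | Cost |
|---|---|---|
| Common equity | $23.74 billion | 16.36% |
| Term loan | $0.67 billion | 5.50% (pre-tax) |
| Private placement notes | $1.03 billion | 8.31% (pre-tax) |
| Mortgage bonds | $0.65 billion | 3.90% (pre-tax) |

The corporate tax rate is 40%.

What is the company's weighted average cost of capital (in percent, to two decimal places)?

15.23%

Total capital V = 23.74 + 0.67 + 1.03 + 0.65 = 26.09.
Equity: weight = 23.74/26.09 = 0.9099; cost = 16.36%.
Term loan: weight = 0.67/26.09 = 0.0257; after-tax cost = 5.5% × (1 − 40%) = 3.3000%.
Private placement notes: weight = 1.03/26.09 = 0.0395; after-tax cost = 8.31% × (1 − 40%) = 4.9860%.
Mortgage bonds: weight = 0.65/26.09 = 0.0249; after-tax cost = 3.9% × (1 − 40%) = 2.3400%.
WACC = 0.9099 × 16.3600% + 0.0257 × 3.3000% + 0.0395 × 4.9860% + 0.0249 × 2.3400% = 15.2263%.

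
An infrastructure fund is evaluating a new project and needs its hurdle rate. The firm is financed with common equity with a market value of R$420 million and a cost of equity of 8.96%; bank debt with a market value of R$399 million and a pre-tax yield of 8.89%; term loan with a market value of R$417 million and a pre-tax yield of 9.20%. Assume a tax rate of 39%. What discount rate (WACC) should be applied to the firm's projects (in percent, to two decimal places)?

Total capital V = 420 + 399 + 417 = 1236.
Equity: weight = 420/1236 = 0.3398; cost = 8.96%.
Bank debt: weight = 399/1236 = 0.3228; after-tax cost = 8.89% × (1 − 39%) = 5.4229%.
Term loan: weight = 417/1236 = 0.3374; after-tax cost = 9.2% × (1 − 39%) = 5.6120%.
WACC = 0.3398 × 8.9600% + 0.3228 × 5.4229% + 0.3374 × 5.6120% = 6.6886%.

6.69%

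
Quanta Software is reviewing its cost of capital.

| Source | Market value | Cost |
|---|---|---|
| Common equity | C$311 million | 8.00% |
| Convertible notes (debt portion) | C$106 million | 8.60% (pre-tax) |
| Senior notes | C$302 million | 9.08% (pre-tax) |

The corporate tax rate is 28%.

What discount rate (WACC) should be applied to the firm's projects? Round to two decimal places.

7.12%

Total capital V = 311 + 106 + 302 = 719.
Equity: weight = 311/719 = 0.4325; cost = 8%.
Convertible notes (debt portion): weight = 106/719 = 0.1474; after-tax cost = 8.6% × (1 − 28%) = 6.1920%.
Senior notes: weight = 302/719 = 0.4200; after-tax cost = 9.08% × (1 − 28%) = 6.5376%.
WACC = 0.4325 × 8.0000% + 0.1474 × 6.1920% + 0.4200 × 6.5376% = 7.1192%.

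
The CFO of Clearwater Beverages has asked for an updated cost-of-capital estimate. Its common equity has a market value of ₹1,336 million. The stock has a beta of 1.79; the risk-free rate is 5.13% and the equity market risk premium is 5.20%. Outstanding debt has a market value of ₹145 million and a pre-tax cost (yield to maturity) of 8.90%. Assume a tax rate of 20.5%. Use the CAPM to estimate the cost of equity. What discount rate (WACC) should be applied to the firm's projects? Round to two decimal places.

Cost of equity via CAPM: Re = 5.13% + 1.79 × 5.2% = 14.4380%.
Total capital V = 1336 + 145 = 1481.
Equity: weight = 1336/1481 = 0.9021; cost = 14.438%.
Debt: weight = 145/1481 = 0.0979; after-tax cost = 8.9% × (1 − 20.5%) = 7.0755%.
WACC = 0.9021 × 14.4380% + 0.0979 × 7.0755% = 13.7172%.

13.72%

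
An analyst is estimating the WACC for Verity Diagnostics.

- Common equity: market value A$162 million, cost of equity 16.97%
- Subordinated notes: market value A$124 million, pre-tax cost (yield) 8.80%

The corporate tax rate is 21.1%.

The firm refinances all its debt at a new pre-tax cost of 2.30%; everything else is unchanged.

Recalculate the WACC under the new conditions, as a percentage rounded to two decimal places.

10.40%

After the change:
Total capital V = 162 + 124 = 286.
Equity: weight = 162/286 = 0.5664; cost = 16.97%.
Subordinated notes: weight = 124/286 = 0.4336; after-tax cost = 2.3% × (1 − 21.1%) = 1.8147%.
WACC = 0.5664 × 16.9700% + 0.4336 × 1.8147% = 10.3992%.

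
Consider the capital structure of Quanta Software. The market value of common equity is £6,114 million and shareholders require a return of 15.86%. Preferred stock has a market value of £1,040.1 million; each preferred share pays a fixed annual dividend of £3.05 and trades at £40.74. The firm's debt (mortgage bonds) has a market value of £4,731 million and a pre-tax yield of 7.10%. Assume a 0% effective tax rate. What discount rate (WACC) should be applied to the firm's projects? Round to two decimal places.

11.64%

Cost of preferred: Rp = 3.05 / 40.74 = 7.4865%.
Total capital V = 6114 + 1040.1 + 4731 = 11885.1.
Equity: weight = 6114/11885.1 = 0.5144; cost = 15.86%.
Preferred: weight = 1040.1/11885.1 = 0.0875; cost = 7.4865%.
Mortgage bonds: weight = 4731/11885.1 = 0.3981; after-tax cost = 7.1% × (1 − 0%) = 7.1000%.
WACC = 0.5144 × 15.8600% + 0.0875 × 7.4865% + 0.3981 × 7.1000% = 11.6402%.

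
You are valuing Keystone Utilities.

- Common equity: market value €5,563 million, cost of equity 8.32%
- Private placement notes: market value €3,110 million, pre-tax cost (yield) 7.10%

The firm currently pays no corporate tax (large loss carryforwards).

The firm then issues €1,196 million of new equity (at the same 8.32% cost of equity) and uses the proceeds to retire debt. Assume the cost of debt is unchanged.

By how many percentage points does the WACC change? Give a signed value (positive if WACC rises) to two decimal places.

+0.17 pp

Current WACC:
Total capital V = 5563 + 3110 = 8673.
Equity: weight = 5563/8673 = 0.6414; cost = 8.32%.
Private placement notes: weight = 3110/8673 = 0.3586; after-tax cost = 7.1% × (1 − 0%) = 7.1000%.
WACC = 0.6414 × 8.3200% + 0.3586 × 7.1000% = 7.8825%.
After the change:
Total capital V = 6759 + 1914 = 8673.
Equity: weight = 6759/8673 = 0.7793; cost = 8.32%.
Private placement notes: weight = 1914/8673 = 0.2207; after-tax cost = 7.1% × (1 − 0%) = 7.1000%.
WACC = 0.7793 × 8.3200% + 0.2207 × 7.1000% = 8.0508%.
Change in WACC = 8.0508% − 7.8825% = 0.1682 pp.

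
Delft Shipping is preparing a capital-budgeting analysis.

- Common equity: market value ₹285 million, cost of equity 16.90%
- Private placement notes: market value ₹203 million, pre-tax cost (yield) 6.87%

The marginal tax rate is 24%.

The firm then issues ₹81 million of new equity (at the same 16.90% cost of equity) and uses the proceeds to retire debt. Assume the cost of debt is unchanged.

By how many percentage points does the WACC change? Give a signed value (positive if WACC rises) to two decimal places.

+1.94 pp

Current WACC:
Total capital V = 285 + 203 = 488.
Equity: weight = 285/488 = 0.5840; cost = 16.9%.
Private placement notes: weight = 203/488 = 0.4160; after-tax cost = 6.87% × (1 − 24%) = 5.2212%.
WACC = 0.5840 × 16.9000% + 0.4160 × 5.2212% = 12.0418%.
After the change:
Total capital V = 366 + 122 = 488.
Equity: weight = 366/488 = 0.7500; cost = 16.9%.
Private placement notes: weight = 122/488 = 0.2500; after-tax cost = 6.87% × (1 − 24%) = 5.2212%.
WACC = 0.7500 × 16.9000% + 0.2500 × 5.2212% = 13.9803%.
Change in WACC = 13.9803% − 12.0418% = 1.9385 pp.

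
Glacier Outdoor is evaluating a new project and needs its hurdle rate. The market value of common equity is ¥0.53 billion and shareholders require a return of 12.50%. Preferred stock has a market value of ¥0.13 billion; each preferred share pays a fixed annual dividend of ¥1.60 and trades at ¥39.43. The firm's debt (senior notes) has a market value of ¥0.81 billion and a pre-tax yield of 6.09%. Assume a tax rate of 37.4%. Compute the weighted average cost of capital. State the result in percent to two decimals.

6.97%

Cost of preferred: Rp = 1.6 / 39.43 = 4.0578%.
Total capital V = 0.53 + 0.13 + 0.81 = 1.47.
Equity: weight = 0.53/1.47 = 0.3605; cost = 12.5%.
Preferred: weight = 0.13/1.47 = 0.0884; cost = 4.0578%.
Senior notes: weight = 0.81/1.47 = 0.5510; after-tax cost = 6.09% × (1 − 37.4%) = 3.8123%.
WACC = 0.3605 × 12.5000% + 0.0884 × 4.0578% + 0.5510 × 3.8123% = 6.9663%.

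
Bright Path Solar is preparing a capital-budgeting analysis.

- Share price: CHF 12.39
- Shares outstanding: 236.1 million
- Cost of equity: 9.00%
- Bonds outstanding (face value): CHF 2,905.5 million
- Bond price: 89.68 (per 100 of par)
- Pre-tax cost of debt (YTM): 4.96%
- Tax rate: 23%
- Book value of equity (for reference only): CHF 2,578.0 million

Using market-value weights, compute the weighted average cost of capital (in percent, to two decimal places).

6.56%

Market value of equity E = 12.39 × 236.1m = 2925.279m. Market value of debt D = 2905.5m × 89.68/100 = 2605.6524m.
Total capital V = 2925.279 + 2605.6524 = 5530.9314.
Equity: weight = 2925.279/5530.9314 = 0.5289; cost = 9%.
Bonds outstanding: weight = 2605.6524/5530.9314 = 0.4711; after-tax cost = 4.96% × (1 − 23%) = 3.8192%.
WACC = 0.5289 × 9.0000% + 0.4711 × 3.8192% = 6.5593%.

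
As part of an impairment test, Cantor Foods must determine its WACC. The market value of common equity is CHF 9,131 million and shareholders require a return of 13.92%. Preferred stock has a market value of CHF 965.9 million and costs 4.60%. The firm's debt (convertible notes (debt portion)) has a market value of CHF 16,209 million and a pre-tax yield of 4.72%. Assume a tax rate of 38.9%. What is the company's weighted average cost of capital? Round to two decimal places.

Total capital V = 9131 + 965.9 + 16209 = 26305.9.
Equity: weight = 9131/26305.9 = 0.3471; cost = 13.92%.
Preferred: weight = 965.9/26305.9 = 0.0367; cost = 4.6%.
Convertible notes (debt portion): weight = 16209/26305.9 = 0.6162; after-tax cost = 4.72% × (1 − 38.9%) = 2.8839%.
WACC = 0.3471 × 13.9200% + 0.0367 × 4.6000% + 0.6162 × 2.8839% = 6.7776%.

6.78%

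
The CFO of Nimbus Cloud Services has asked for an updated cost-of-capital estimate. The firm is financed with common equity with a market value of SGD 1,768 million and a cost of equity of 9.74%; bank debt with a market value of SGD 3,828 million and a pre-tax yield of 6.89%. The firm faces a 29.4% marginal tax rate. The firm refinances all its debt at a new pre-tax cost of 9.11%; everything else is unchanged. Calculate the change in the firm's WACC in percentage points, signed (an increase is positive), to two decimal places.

+1.07 pp

Current WACC:
Total capital V = 1768 + 3828 = 5596.
Equity: weight = 1768/5596 = 0.3159; cost = 9.74%.
Bank debt: weight = 3828/5596 = 0.6841; after-tax cost = 6.89% × (1 − 29.4%) = 4.8643%.
WACC = 0.3159 × 9.7400% + 0.6841 × 4.8643% = 6.4048%.
After the change:
Total capital V = 1768 + 3828 = 5596.
Equity: weight = 1768/5596 = 0.3159; cost = 9.74%.
Bank debt: weight = 3828/5596 = 0.6841; after-tax cost = 9.11% × (1 − 29.4%) = 6.4317%.
WACC = 0.3159 × 9.7400% + 0.6841 × 6.4317% = 7.4769%.
Change in WACC = 7.4769% − 6.4048% = 1.0721 pp.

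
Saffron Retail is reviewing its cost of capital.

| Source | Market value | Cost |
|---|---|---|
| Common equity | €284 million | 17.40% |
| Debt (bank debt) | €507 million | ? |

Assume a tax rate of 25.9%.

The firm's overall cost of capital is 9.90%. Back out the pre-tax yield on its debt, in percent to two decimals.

7.69%

Total capital V = 284 + 507 = 791.
Equity weight = 284/791 = 0.3590.
Bank debt weight = 507/791 = 0.6410.
Equity contribution = 0.3590 × 17.4% = 6.2473%.
Remaining for debt = 9.9% − 6.2473% = 3.6527%.
Rd × (1 − 25.9%) × 0.6410 = 3.6527%  ⇒  Rd = 7.6907%.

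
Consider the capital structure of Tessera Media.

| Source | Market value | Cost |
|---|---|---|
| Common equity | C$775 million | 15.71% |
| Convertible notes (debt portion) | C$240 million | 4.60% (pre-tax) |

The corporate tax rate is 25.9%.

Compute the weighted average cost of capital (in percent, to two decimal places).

12.80%

Total capital V = 775 + 240 = 1015.
Equity: weight = 775/1015 = 0.7635; cost = 15.71%.
Convertible notes (debt portion): weight = 240/1015 = 0.2365; after-tax cost = 4.6% × (1 − 25.9%) = 3.4086%.
WACC = 0.7635 × 15.7100% + 0.2365 × 3.4086% = 12.8013%.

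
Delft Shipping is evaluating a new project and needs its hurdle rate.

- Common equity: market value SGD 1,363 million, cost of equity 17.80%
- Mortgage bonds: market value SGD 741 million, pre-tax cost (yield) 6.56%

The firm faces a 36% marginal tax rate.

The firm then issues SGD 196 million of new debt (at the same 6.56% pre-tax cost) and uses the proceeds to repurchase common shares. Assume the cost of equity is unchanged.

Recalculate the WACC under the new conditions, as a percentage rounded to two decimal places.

11.74%

After the change:
Total capital V = 1167 + 937 = 2104.
Equity: weight = 1167/2104 = 0.5547; cost = 17.8%.
Mortgage bonds: weight = 937/2104 = 0.4453; after-tax cost = 6.56% × (1 − 36%) = 4.1984%.
WACC = 0.5547 × 17.8000% + 0.4453 × 4.1984% = 11.7426%.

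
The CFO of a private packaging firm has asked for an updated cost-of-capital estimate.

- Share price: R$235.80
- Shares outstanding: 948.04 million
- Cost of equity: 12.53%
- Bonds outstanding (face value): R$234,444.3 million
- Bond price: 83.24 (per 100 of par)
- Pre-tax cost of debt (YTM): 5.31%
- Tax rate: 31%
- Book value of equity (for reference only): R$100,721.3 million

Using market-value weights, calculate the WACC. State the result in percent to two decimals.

8.40%

Market value of equity E = 235.8 × 948.04m = 223547.832m. Market value of debt D = 234444.3m × 83.24/100 = 195151.43532m.
Total capital V = 223547.832 + 195151.43532 = 418699.26732.
Equity: weight = 223547.832/418699.26732 = 0.5339; cost = 12.53%.
Bonds outstanding: weight = 195151.43532/418699.26732 = 0.4661; after-tax cost = 5.31% × (1 − 31%) = 3.6639%.
WACC = 0.5339 × 12.5300% + 0.4661 × 3.6639% = 8.3976%.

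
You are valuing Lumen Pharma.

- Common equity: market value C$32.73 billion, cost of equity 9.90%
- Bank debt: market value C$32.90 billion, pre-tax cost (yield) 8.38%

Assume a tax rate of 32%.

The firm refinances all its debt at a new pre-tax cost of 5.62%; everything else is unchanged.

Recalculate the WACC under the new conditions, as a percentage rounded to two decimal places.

After the change:
Total capital V = 32.73 + 32.9 = 65.63.
Equity: weight = 32.73/65.63 = 0.4987; cost = 9.9%.
Bank debt: weight = 32.9/65.63 = 0.5013; after-tax cost = 5.62% × (1 − 32%) = 3.8216%.
WACC = 0.4987 × 9.9000% + 0.5013 × 3.8216% = 6.8529%.

6.85%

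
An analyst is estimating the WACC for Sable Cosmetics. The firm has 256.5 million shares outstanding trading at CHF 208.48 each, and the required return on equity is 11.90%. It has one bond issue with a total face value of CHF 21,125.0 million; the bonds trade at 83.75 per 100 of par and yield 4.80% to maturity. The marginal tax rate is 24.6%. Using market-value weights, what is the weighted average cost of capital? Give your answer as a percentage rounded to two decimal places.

Market value of equity E = 208.48 × 256.5m = 53475.12m. Market value of debt D = 21125m × 83.75/100 = 17692.1875m.
Total capital V = 53475.12 + 17692.1875 = 71167.3075.
Equity: weight = 53475.12/71167.3075 = 0.7514; cost = 11.9%.
Bonds outstanding: weight = 17692.1875/71167.3075 = 0.2486; after-tax cost = 4.8% × (1 − 24.6%) = 3.6192%.
WACC = 0.7514 × 11.9000% + 0.2486 × 3.6192% = 9.8414%.

9.84%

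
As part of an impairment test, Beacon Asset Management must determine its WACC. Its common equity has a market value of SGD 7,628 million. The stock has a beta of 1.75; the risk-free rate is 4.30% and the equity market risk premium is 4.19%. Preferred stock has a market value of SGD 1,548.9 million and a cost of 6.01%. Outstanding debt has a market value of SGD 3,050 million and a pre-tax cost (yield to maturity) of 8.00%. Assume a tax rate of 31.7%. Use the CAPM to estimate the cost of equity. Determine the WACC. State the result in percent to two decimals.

Cost of equity via CAPM: Re = 4.3% + 1.75 × 4.19% = 11.6325%.
Total capital V = 7628 + 1548.9 + 3050 = 12226.9.
Equity: weight = 7628/12226.9 = 0.6239; cost = 11.6325%.
Preferred: weight = 1548.9/12226.9 = 0.1267; cost = 6.01%.
Debt: weight = 3050/12226.9 = 0.2494; after-tax cost = 8% × (1 − 31.7%) = 5.4640%.
WACC = 0.6239 × 11.6325% + 0.1267 × 6.0100% + 0.2494 × 5.4640% = 9.3815%.

9.38%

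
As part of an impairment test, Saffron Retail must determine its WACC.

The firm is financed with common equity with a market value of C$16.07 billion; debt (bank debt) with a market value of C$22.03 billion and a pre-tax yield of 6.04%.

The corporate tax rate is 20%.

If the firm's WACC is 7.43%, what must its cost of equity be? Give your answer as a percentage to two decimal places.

Total capital V = 16.07 + 22.03 = 38.1.
Equity weight = 16.07/38.1 = 0.4218.
Bank debt weight = 22.03/38.1 = 0.5782.
Debt contribution = 0.5782 × 6.04% × (1 − 20%) = 2.7939%.
Required equity contribution = 7.43% − 2.7939% = 4.6361%.
Re = 4.6361% / 0.4218 = 10.9915%.

10.99%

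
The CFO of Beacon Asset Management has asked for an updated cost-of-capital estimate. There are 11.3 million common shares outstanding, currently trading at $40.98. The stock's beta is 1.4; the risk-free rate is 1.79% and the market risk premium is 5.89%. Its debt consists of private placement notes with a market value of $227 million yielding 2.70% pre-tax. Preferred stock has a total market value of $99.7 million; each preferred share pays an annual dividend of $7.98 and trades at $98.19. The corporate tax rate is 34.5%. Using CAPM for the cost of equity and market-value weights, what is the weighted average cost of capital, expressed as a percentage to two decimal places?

Cost of equity via CAPM: Re = 1.79% + 1.4 × 5.89% = 10.0360%.
Cost of preferred: Rp = 7.98 / 98.19 = 8.1271%.
Market value of equity E = 40.98 × 11.3m = 463.074m.
Total capital V = 463.074 + 99.7 + 227 = 789.774.
Equity: weight = 463.074/789.774 = 0.5863; cost = 10.036%.
Preferred: weight = 99.7/789.774 = 0.1262; cost = 8.1271%.
Private placement notes: weight = 227/789.774 = 0.2874; after-tax cost = 2.7% × (1 − 34.5%) = 1.7685%.
WACC = 0.5863 × 10.0360% + 0.1262 × 8.1271% + 0.2874 × 1.7685% = 7.4187%.

7.42%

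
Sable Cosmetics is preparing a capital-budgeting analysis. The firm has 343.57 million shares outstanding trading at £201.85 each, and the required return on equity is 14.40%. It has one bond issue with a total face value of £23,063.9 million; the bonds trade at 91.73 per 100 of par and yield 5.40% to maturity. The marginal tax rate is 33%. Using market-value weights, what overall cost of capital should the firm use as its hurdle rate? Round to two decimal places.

Market value of equity E = 201.85 × 343.57m = 69349.6045m. Market value of debt D = 23063.9m × 91.73/100 = 21156.51547m.
Total capital V = 69349.6045 + 21156.51547 = 90506.11997.
Equity: weight = 69349.6045/90506.11997 = 0.7662; cost = 14.4%.
Bonds outstanding: weight = 21156.51547/90506.11997 = 0.2338; after-tax cost = 5.4% × (1 − 33%) = 3.6180%.
WACC = 0.7662 × 14.4000% + 0.2338 × 3.6180% = 11.8796%.

11.88%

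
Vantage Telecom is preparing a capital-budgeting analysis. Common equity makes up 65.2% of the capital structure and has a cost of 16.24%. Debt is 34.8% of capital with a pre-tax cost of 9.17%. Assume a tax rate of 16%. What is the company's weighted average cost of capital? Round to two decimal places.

After-tax cost of debt = 9.17% × (1 − 16%) = 7.7028%.
WACC = 0.652 × 16.2400% + 0.348 × 7.7028% = 13.2691%.

13.27%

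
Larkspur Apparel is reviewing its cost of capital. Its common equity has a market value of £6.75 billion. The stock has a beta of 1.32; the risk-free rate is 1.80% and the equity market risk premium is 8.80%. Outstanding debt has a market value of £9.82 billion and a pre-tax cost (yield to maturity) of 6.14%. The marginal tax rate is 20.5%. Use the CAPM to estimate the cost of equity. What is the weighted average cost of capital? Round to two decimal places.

Cost of equity via CAPM: Re = 1.8% + 1.32 × 8.8% = 13.4160%.
Total capital V = 6.75 + 9.82 = 16.57.
Equity: weight = 6.75/16.57 = 0.4074; cost = 13.416%.
Debt: weight = 9.82/16.57 = 0.5926; after-tax cost = 6.14% × (1 − 20.5%) = 4.8813%.
WACC = 0.4074 × 13.4160% + 0.5926 × 4.8813% = 8.3580%.

8.36%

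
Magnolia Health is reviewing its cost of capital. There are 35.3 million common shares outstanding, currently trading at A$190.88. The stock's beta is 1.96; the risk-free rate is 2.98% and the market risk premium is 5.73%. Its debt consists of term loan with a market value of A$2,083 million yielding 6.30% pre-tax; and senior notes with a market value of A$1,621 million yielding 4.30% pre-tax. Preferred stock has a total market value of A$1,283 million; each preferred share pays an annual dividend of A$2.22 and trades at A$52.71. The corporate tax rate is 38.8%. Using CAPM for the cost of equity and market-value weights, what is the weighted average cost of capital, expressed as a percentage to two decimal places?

Cost of equity via CAPM: Re = 2.98% + 1.96 × 5.73% = 14.2108%.
Cost of preferred: Rp = 2.22 / 52.71 = 4.2117%.
Market value of equity E = 190.88 × 35.3m = 6738.064m.
Total capital V = 6738.064 + 1283 + 2083 + 1621 = 11725.064.
Equity: weight = 6738.064/11725.064 = 0.5747; cost = 14.2108%.
Preferred: weight = 1283/11725.064 = 0.1094; cost = 4.2117%.
Term loan: weight = 2083/11725.064 = 0.1777; after-tax cost = 6.3% × (1 − 38.8%) = 3.8556%.
Senior notes: weight = 1621/11725.064 = 0.1383; after-tax cost = 4.3% × (1 − 38.8%) = 2.6316%.
WACC = 0.5747 × 14.2108% + 0.1094 × 4.2117% + 0.1777 × 3.8556% + 0.1383 × 2.6316% = 9.6762%.

9.68%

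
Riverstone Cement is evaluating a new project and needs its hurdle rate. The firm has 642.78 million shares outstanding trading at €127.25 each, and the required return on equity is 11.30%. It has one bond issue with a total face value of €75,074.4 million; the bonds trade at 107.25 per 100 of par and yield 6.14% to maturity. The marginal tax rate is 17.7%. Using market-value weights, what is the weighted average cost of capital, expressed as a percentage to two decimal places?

8.20%

Market value of equity E = 127.25 × 642.78m = 81793.755m. Market value of debt D = 75074.4m × 107.25/100 = 80517.294m.
Total capital V = 81793.755 + 80517.294 = 162311.049.
Equity: weight = 81793.755/162311.049 = 0.5039; cost = 11.3%.
Bonds outstanding: weight = 80517.294/162311.049 = 0.4961; after-tax cost = 6.14% × (1 − 17.7%) = 5.0532%.
WACC = 0.5039 × 11.3000% + 0.4961 × 5.0532% = 8.2012%.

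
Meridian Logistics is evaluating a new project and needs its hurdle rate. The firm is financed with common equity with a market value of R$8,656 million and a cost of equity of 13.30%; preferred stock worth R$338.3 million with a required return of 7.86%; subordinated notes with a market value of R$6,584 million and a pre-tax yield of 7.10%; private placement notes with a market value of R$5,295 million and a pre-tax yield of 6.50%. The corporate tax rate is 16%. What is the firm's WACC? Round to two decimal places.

Total capital V = 8656 + 338.3 + 6584 + 5295 = 20873.3.
Equity: weight = 8656/20873.3 = 0.4147; cost = 13.3%.
Preferred: weight = 338.3/20873.3 = 0.0162; cost = 7.86%.
Subordinated notes: weight = 6584/20873.3 = 0.3154; after-tax cost = 7.1% × (1 − 16%) = 5.9640%.
Private placement notes: weight = 5295/20873.3 = 0.2537; after-tax cost = 6.5% × (1 − 16%) = 5.4600%.
WACC = 0.4147 × 13.3000% + 0.0162 × 7.8600% + 0.3154 × 5.9640% + 0.2537 × 5.4600% = 8.9091%.

8.91%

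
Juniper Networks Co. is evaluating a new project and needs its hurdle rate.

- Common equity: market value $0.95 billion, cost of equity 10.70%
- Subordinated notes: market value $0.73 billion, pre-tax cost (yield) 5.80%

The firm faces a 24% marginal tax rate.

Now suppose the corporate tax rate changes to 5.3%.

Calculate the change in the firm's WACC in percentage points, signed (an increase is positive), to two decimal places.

+0.47 pp

Current WACC:
Total capital V = 0.95 + 0.73 = 1.68.
Equity: weight = 0.95/1.68 = 0.5655; cost = 10.7%.
Subordinated notes: weight = 0.73/1.68 = 0.4345; after-tax cost = 5.8% × (1 − 24%) = 4.4080%.
WACC = 0.5655 × 10.7000% + 0.4345 × 4.4080% = 7.9660%.
After the change:
Total capital V = 0.95 + 0.73 = 1.68.
Equity: weight = 0.95/1.68 = 0.5655; cost = 10.7%.
Subordinated notes: weight = 0.73/1.68 = 0.4345; after-tax cost = 5.8% × (1 − 5.3%) = 5.4926%.
WACC = 0.5655 × 10.7000% + 0.4345 × 5.4926% = 8.4373%.
Change in WACC = 8.4373% − 7.9660% = 0.4713 pp.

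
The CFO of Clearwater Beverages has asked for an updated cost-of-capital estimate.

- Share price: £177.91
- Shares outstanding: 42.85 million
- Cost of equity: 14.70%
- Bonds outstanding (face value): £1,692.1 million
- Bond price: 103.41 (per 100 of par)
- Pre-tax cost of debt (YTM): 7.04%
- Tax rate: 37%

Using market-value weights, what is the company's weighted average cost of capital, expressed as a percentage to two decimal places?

Market value of equity E = 177.91 × 42.85m = 7623.4435m. Market value of debt D = 1692.1m × 103.41/100 = 1749.80061m.
Total capital V = 7623.4435 + 1749.80061 = 9373.24411.
Equity: weight = 7623.4435/9373.24411 = 0.8133; cost = 14.7%.
Bonds outstanding: weight = 1749.80061/9373.24411 = 0.1867; after-tax cost = 7.04% × (1 − 37%) = 4.4352%.
WACC = 0.8133 × 14.7000% + 0.1867 × 4.4352% = 12.7838%.

12.78%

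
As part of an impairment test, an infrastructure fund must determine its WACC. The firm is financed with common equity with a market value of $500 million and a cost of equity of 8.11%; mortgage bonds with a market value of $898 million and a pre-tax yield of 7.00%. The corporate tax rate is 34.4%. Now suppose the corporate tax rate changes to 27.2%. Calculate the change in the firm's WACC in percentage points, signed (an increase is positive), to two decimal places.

+0.32 pp

Current WACC:
Total capital V = 500 + 898 = 1398.
Equity: weight = 500/1398 = 0.3577; cost = 8.11%.
Mortgage bonds: weight = 898/1398 = 0.6423; after-tax cost = 7% × (1 − 34.4%) = 4.5920%.
WACC = 0.3577 × 8.1100% + 0.6423 × 4.5920% = 5.8502%.
After the change:
Total capital V = 500 + 898 = 1398.
Equity: weight = 500/1398 = 0.3577; cost = 8.11%.
Mortgage bonds: weight = 898/1398 = 0.6423; after-tax cost = 7% × (1 − 27.2%) = 5.0960%.
WACC = 0.3577 × 8.1100% + 0.6423 × 5.0960% = 6.1740%.
Change in WACC = 6.1740% − 5.8502% = 0.3237 pp.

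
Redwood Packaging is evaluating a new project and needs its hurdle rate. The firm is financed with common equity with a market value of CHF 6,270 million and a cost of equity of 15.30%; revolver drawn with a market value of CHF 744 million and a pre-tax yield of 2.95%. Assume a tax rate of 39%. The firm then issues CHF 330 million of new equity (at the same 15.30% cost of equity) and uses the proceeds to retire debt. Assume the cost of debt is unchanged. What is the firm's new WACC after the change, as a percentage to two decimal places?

14.50%

After the change:
Total capital V = 6600 + 414 = 7014.
Equity: weight = 6600/7014 = 0.9410; cost = 15.3%.
Revolver drawn: weight = 414/7014 = 0.0590; after-tax cost = 2.95% × (1 − 39%) = 1.7995%.
WACC = 0.9410 × 15.3000% + 0.0590 × 1.7995% = 14.5031%.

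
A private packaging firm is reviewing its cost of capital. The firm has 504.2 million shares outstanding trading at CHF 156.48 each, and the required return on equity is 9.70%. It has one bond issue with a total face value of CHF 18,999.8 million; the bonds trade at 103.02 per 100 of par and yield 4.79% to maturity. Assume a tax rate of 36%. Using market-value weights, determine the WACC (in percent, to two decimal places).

8.38%

Market value of equity E = 156.48 × 504.2m = 78897.216m. Market value of debt D = 18999.8m × 103.02/100 = 19573.59396m.
Total capital V = 78897.216 + 19573.59396 = 98470.80996.
Equity: weight = 78897.216/98470.80996 = 0.8012; cost = 9.7%.
Bonds outstanding: weight = 19573.59396/98470.80996 = 0.1988; after-tax cost = 4.79% × (1 − 36%) = 3.0656%.
WACC = 0.8012 × 9.7000% + 0.1988 × 3.0656% = 8.3812%.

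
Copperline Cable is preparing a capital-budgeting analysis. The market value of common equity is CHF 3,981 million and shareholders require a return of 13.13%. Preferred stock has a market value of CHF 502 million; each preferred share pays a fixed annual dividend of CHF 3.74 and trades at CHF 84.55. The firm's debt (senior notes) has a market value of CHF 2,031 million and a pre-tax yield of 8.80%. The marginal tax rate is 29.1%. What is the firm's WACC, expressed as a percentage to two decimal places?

10.31%

Cost of preferred: Rp = 3.74 / 84.55 = 4.4234%.
Total capital V = 3981 + 502 + 2031 = 6514.
Equity: weight = 3981/6514 = 0.6111; cost = 13.13%.
Preferred: weight = 502/6514 = 0.0771; cost = 4.4234%.
Senior notes: weight = 2031/6514 = 0.3118; after-tax cost = 8.8% × (1 − 29.1%) = 6.2392%.
WACC = 0.6111 × 13.1300% + 0.0771 × 4.4234% + 0.3118 × 6.2392% = 10.3105%.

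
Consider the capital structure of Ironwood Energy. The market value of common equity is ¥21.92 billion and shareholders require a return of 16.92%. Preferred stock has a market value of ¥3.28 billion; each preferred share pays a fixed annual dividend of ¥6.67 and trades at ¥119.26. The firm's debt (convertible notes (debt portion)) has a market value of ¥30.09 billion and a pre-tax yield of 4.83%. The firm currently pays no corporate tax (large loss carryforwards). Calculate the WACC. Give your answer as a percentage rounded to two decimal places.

Cost of preferred: Rp = 6.67 / 119.26 = 5.5928%.
Total capital V = 21.92 + 3.28 + 30.09 = 55.29.
Equity: weight = 21.92/55.29 = 0.3965; cost = 16.92%.
Preferred: weight = 3.28/55.29 = 0.0593; cost = 5.5928%.
Convertible notes (debt portion): weight = 30.09/55.29 = 0.5442; after-tax cost = 4.83% × (1 − 0%) = 4.8300%.
WACC = 0.3965 × 16.9200% + 0.0593 × 5.5928% + 0.5442 × 4.8300% = 9.6684%.

9.67%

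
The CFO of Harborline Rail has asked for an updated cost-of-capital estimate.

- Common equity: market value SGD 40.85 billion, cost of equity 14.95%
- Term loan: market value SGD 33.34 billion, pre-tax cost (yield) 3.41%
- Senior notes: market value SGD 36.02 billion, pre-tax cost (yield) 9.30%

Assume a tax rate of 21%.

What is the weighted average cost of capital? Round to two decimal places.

Total capital V = 40.85 + 33.34 + 36.02 = 110.21.
Equity: weight = 40.85/110.21 = 0.3707; cost = 14.95%.
Term loan: weight = 33.34/110.21 = 0.3025; after-tax cost = 3.41% × (1 − 21%) = 2.6939%.
Senior notes: weight = 36.02/110.21 = 0.3268; after-tax cost = 9.3% × (1 − 21%) = 7.3470%.
WACC = 0.3707 × 14.9500% + 0.3025 × 2.6939% + 0.3268 × 7.3470% = 8.7575%.

8.76%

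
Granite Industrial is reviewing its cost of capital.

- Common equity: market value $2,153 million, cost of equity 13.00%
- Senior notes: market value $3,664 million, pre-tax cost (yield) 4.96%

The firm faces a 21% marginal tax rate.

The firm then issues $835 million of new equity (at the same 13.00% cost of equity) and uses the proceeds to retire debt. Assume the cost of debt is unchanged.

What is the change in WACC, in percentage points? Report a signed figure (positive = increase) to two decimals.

+1.30 pp

Current WACC:
Total capital V = 2153 + 3664 = 5817.
Equity: weight = 2153/5817 = 0.3701; cost = 13%.
Senior notes: weight = 3664/5817 = 0.6299; after-tax cost = 4.96% × (1 − 21%) = 3.9184%.
WACC = 0.3701 × 13.0000% + 0.6299 × 3.9184% = 7.2797%.
After the change:
Total capital V = 2988 + 2829 = 5817.
Equity: weight = 2988/5817 = 0.5137; cost = 13%.
Senior notes: weight = 2829/5817 = 0.4863; after-tax cost = 4.96% × (1 − 21%) = 3.9184%.
WACC = 0.5137 × 13.0000% + 0.4863 × 3.9184% = 8.5833%.
Change in WACC = 8.5833% − 7.2797% = 1.3036 pp.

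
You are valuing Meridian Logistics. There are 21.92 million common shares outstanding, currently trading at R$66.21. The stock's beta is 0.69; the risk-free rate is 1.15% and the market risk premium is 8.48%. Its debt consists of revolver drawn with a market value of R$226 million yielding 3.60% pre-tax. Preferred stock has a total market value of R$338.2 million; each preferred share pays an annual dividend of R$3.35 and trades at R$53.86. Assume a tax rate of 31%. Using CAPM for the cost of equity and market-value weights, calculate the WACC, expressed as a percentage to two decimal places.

6.36%

Cost of equity via CAPM: Re = 1.15% + 0.69 × 8.48% = 7.0012%.
Cost of preferred: Rp = 3.35 / 53.86 = 6.2198%.
Market value of equity E = 66.21 × 21.92m = 1451.3232m.
Total capital V = 1451.3232 + 338.2 + 226 = 2015.5232.
Equity: weight = 1451.3232/2015.5232 = 0.7201; cost = 7.0012%.
Preferred: weight = 338.2/2015.5232 = 0.1678; cost = 6.2198%.
Revolver drawn: weight = 226/2015.5232 = 0.1121; after-tax cost = 3.6% × (1 − 31%) = 2.4840%.
WACC = 0.7201 × 7.0012% + 0.1678 × 6.2198% + 0.1121 × 2.4840% = 6.3636%.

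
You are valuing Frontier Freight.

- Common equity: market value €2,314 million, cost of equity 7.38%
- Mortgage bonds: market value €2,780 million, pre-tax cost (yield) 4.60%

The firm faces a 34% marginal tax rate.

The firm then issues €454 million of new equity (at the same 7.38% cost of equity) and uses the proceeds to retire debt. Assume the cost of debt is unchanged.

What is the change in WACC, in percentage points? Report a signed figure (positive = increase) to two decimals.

+0.39 pp

Current WACC:
Total capital V = 2314 + 2780 = 5094.
Equity: weight = 2314/5094 = 0.4543; cost = 7.38%.
Mortgage bonds: weight = 2780/5094 = 0.5457; after-tax cost = 4.6% × (1 − 34%) = 3.0360%.
WACC = 0.4543 × 7.3800% + 0.5457 × 3.0360% = 5.0093%.
After the change:
Total capital V = 2768 + 2326 = 5094.
Equity: weight = 2768/5094 = 0.5434; cost = 7.38%.
Mortgage bonds: weight = 2326/5094 = 0.4566; after-tax cost = 4.6% × (1 − 34%) = 3.0360%.
WACC = 0.5434 × 7.3800% + 0.4566 × 3.0360% = 5.3965%.
Change in WACC = 5.3965% − 5.0093% = 0.3872 pp.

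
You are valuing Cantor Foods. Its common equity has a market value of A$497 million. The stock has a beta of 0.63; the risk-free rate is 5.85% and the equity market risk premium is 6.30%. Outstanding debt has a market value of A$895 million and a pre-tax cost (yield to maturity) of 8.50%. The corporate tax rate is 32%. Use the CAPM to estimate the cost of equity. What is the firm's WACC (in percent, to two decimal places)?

7.22%

Cost of equity via CAPM: Re = 5.85% + 0.63 × 6.3% = 9.8190%.
Total capital V = 497 + 895 = 1392.
Equity: weight = 497/1392 = 0.3570; cost = 9.819%.
Debt: weight = 895/1392 = 0.6430; after-tax cost = 8.5% × (1 − 32%) = 5.7800%.
WACC = 0.3570 × 9.8190% + 0.6430 × 5.7800% = 7.2221%.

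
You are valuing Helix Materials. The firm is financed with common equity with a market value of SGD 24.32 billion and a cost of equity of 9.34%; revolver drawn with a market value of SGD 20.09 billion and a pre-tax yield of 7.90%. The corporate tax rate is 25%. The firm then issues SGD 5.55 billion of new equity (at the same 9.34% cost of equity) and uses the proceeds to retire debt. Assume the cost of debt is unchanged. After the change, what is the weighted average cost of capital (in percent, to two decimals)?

8.22%

After the change:
Total capital V = 29.87 + 14.54 = 44.41.
Equity: weight = 29.87/44.41 = 0.6726; cost = 9.34%.
Revolver drawn: weight = 14.54/44.41 = 0.3274; after-tax cost = 7.9% × (1 − 25%) = 5.9250%.
WACC = 0.6726 × 9.3400% + 0.3274 × 5.9250% = 8.2219%.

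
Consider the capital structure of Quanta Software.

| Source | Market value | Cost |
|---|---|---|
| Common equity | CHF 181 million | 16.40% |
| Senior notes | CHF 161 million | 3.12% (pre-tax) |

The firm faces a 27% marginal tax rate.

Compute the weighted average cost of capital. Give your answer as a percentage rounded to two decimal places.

9.75%

Total capital V = 181 + 161 = 342.
Equity: weight = 181/342 = 0.5292; cost = 16.4%.
Senior notes: weight = 161/342 = 0.4708; after-tax cost = 3.12% × (1 − 27%) = 2.2776%.
WACC = 0.5292 × 16.4000% + 0.4708 × 2.2776% = 9.7517%.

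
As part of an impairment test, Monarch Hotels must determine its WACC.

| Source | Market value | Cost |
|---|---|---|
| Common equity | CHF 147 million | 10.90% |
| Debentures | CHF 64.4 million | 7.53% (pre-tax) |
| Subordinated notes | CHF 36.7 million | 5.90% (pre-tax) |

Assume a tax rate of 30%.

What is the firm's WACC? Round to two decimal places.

Total capital V = 147 + 64.4 + 36.7 = 248.1.
Equity: weight = 147/248.1 = 0.5925; cost = 10.9%.
Debentures: weight = 64.4/248.1 = 0.2596; after-tax cost = 7.53% × (1 − 30%) = 5.2710%.
Subordinated notes: weight = 36.7/248.1 = 0.1479; after-tax cost = 5.9% × (1 − 30%) = 4.1300%.
WACC = 0.5925 × 10.9000% + 0.2596 × 5.2710% + 0.1479 × 4.1300% = 8.4374%.

8.44%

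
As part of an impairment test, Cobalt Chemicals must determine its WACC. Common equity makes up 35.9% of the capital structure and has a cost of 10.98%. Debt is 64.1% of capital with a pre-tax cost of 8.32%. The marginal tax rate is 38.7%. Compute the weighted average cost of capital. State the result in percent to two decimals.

After-tax cost of debt = 8.32% × (1 − 38.7%) = 5.1002%.
WACC = 0.359 × 10.9800% + 0.641 × 5.1002% = 7.2110%.

7.21%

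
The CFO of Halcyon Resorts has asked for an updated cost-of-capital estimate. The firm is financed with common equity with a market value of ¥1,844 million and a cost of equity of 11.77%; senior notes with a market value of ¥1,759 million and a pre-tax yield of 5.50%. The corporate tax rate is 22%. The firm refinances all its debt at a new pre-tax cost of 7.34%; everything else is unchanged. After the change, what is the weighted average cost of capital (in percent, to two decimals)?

After the change:
Total capital V = 1844 + 1759 = 3603.
Equity: weight = 1844/3603 = 0.5118; cost = 11.77%.
Senior notes: weight = 1759/3603 = 0.4882; after-tax cost = 7.34% × (1 − 22%) = 5.7252%.
WACC = 0.5118 × 11.7700% + 0.4882 × 5.7252% = 8.8189%.

8.82%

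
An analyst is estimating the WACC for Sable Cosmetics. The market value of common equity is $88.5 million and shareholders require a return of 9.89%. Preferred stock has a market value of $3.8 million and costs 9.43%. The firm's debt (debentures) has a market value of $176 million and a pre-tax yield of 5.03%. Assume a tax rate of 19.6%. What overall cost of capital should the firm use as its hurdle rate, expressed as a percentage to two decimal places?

Total capital V = 88.5 + 3.8 + 176 = 268.3.
Equity: weight = 88.5/268.3 = 0.3299; cost = 9.89%.
Preferred: weight = 3.8/268.3 = 0.0142; cost = 9.43%.
Debentures: weight = 176/268.3 = 0.6560; after-tax cost = 5.03% × (1 − 19.6%) = 4.0441%.
WACC = 0.3299 × 9.8900% + 0.0142 × 9.4300% + 0.6560 × 4.0441% = 6.0487%.

6.05%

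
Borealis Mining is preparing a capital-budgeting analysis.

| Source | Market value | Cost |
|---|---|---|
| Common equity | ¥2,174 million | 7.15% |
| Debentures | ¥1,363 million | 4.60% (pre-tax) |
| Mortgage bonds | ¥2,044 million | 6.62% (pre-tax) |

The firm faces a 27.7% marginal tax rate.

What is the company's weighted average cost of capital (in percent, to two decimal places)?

Total capital V = 2174 + 1363 + 2044 = 5581.
Equity: weight = 2174/5581 = 0.3895; cost = 7.15%.
Debentures: weight = 1363/5581 = 0.2442; after-tax cost = 4.6% × (1 − 27.7%) = 3.3258%.
Mortgage bonds: weight = 2044/5581 = 0.3662; after-tax cost = 6.62% × (1 − 27.7%) = 4.7863%.
WACC = 0.3895 × 7.1500% + 0.2442 × 3.3258% + 0.3662 × 4.7863% = 5.3503%.

5.35%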